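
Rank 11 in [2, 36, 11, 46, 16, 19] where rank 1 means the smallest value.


Sort ascending: [2, 11, 16, 19, 36, 46]
Find 11 in the sorted list.
11 is at position 2 (1-indexed).
Final answer: 2


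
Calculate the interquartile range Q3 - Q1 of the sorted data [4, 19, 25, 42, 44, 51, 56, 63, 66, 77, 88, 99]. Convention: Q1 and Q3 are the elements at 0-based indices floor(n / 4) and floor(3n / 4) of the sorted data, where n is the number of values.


The data has n = 12 elements.
Q1 index = floor(12 / 4) = floor(3) = 3; Q3 index = floor(3 * 12 / 4) = floor(9) = 9
Q1 = element at index 3 = 42
Q3 = element at index 9 = 77
IQR = 77 - 42 = 35
Final answer: 35


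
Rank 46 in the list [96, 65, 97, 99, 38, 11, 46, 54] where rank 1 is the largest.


Sort descending: [99, 97, 96, 65, 54, 46, 38, 11]
Find 46 in the sorted list.
46 is at position 6.
Final answer: 6


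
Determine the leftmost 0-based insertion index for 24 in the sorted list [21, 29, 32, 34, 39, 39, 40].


List is sorted: [21, 29, 32, 34, 39, 39, 40]
We need the leftmost position where 24 can be inserted, i.e. the first index whose element is >= 24 (or the end of the list if none is).
Binary search with low=0, high=7 (0-based indices):
  low=0, high=7, mid=3: a[3]=34 >= 24, so high = 3
  low=0, high=3, mid=1: a[1]=29 >= 24, so high = 1
  low=0, high=1, mid=0: a[0]=21 < 24, so low = 1
Now low = high = 1, so the insertion index is 1.
Final answer: 1


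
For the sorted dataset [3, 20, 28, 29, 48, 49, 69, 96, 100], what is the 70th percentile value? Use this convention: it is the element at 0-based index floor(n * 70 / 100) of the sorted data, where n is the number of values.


The dataset has n = 9 elements.
Index = floor(9 * 70 / 100) = floor(630 / 100) = floor(6.3) = 6
Counting from index 0 in the sorted data, the element at index 6 is 69.
Final answer: 69


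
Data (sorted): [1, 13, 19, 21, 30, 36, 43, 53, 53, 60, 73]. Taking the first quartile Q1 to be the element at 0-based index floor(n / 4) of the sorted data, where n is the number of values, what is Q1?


The list has n = 11 elements.
Q1 index = floor(11 / 4) = floor(2.75) = 2
Counting from index 0 in the sorted data, the element at index 2 is 19.
Final answer: 19


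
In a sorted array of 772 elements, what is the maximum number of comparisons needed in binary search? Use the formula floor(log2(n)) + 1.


Binary search halves the search space each step.
Maximum comparisons = floor(log2(772)) + 1
log2(772) = 9.5925
floor(log2(772)) = 9, so 9 + 1 = 10
Final answer: 10


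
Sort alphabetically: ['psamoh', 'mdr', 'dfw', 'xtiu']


Compare strings character by character (the first differing letter decides):
  'dfw' < 'mdr' since 'd' < 'm' at position 1
  'mdr' < 'psamoh' since 'm' < 'p' at position 1
  'psamoh' < 'xtiu' since 'p' < 'x' at position 1
Chaining these comparisons gives the alphabetical order.
Final answer: ['dfw', 'mdr', 'psamoh', 'xtiu']


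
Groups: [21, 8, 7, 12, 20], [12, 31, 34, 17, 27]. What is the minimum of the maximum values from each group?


Find max of each group:
  Group 1: [21, 8, 7, 12, 20] -> max = 21
  Group 2: [12, 31, 34, 17, 27] -> max = 34
Maxes: [21, 34]
Minimum of maxes = 21
Final answer: 21


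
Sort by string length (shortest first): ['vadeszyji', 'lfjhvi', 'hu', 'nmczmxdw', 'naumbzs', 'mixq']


Compute lengths:
  'vadeszyji' has length 9
  'lfjhvi' has length 6
  'hu' has length 2
  'nmczmxdw' has length 8
  'naumbzs' has length 7
  'mixq' has length 4
Lengths in increasing order: 2 < 4 < 6 < 7 < 8 < 9
Listing the words in that order gives the answer.
Final answer: ['hu', 'mixq', 'lfjhvi', 'naumbzs', 'nmczmxdw', 'vadeszyji']


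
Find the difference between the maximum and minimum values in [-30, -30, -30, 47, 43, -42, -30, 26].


Maximum value: 47
Minimum value: -42
Range = 47 - (-42) = 89
Final answer: 89


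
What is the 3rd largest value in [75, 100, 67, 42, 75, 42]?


Sort descending: [100, 75, 75, 67, 42, 42]
The 3rd element (1-indexed) is at index 2.
Value = 75
Final answer: 75


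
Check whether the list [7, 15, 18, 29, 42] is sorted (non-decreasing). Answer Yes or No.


Check consecutive pairs:
  7 <= 15? True
  15 <= 18? True
  18 <= 29? True
  29 <= 42? True
Every consecutive pair is in order, so the list is non-decreasing.
Final answer: Yes


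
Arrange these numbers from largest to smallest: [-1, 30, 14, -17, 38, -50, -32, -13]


Original list: [-1, 30, 14, -17, 38, -50, -32, -13]
Repeatedly take the largest remaining element:
  Remaining [-1, 30, 14, -17, 38, -50, -32, -13] -> largest is 38
  Remaining [-1, 30, 14, -17, -50, -32, -13] -> largest is 30
  Remaining [-1, 14, -17, -50, -32, -13] -> largest is 14
  Remaining [-1, -17, -50, -32, -13] -> largest is -1
  Remaining [-17, -50, -32, -13] -> largest is -13
  Remaining [-17, -50, -32] -> largest is -17
  Remaining [-50, -32] -> largest is -32
  Remaining [-50] -> largest is -50
Collecting the picks in order gives the descending list.
Final answer: [38, 30, 14, -1, -13, -17, -32, -50]


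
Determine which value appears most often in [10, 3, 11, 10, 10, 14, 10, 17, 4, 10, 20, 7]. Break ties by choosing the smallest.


Count the frequency of each value:
  3 appears 1 time(s)
  4 appears 1 time(s)
  7 appears 1 time(s)
  10 appears 5 time(s)
  11 appears 1 time(s)
  14 appears 1 time(s)
  17 appears 1 time(s)
  20 appears 1 time(s)
Maximum frequency is 5.
Only 10 reaches that frequency, so it is the mode.
Final answer: 10


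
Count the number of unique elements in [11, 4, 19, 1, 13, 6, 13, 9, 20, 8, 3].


List all unique values:
Distinct values: [1, 3, 4, 6, 8, 9, 11, 13, 19, 20]
Count = 10
Final answer: 10


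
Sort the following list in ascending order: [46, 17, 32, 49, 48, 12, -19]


Original list: [46, 17, 32, 49, 48, 12, -19]
Repeatedly take the smallest remaining element:
  Remaining [46, 17, 32, 49, 48, 12, -19] -> smallest is -19
  Remaining [46, 17, 32, 49, 48, 12] -> smallest is 12
  Remaining [46, 17, 32, 49, 48] -> smallest is 17
  Remaining [46, 32, 49, 48] -> smallest is 32
  Remaining [46, 49, 48] -> smallest is 46
  Remaining [49, 48] -> smallest is 48
  Remaining [49] -> smallest is 49
Collecting the picks in order gives the sorted list.
Final answer: [-19, 12, 17, 32, 46, 48, 49]


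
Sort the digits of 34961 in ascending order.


The number 34961 has digits: 3, 4, 9, 6, 1
Sorted: 1, 3, 4, 6, 9
Joining the sorted digits gives the result.
Final answer: 13469


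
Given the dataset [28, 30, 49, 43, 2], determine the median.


First, sort the list: [2, 28, 30, 43, 49]
The list has 5 elements (odd count).
The middle index is 2 (0-based), and the element there is 30.
Final answer: 30


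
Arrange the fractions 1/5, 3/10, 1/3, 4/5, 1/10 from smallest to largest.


Convert to decimal for comparison:
  1/5 = 0.2
  3/10 = 0.3
  1/3 = 0.3333
  4/5 = 0.8
  1/10 = 0.1
Decimals in increasing order: 0.1 < 0.2 < 0.3 < 0.3333 < 0.8
Writing each back as its fraction gives the sorted order.
Final answer: 1/10, 1/5, 3/10, 1/3, 4/5


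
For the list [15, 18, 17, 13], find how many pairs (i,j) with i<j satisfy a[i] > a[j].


For each element, count the later elements that are smaller than it:
  15 (index 0): smaller elements after it = [13] -> 1
  18 (index 1): smaller elements after it = [17, 13] -> 2
  17 (index 2): smaller elements after it = [13] -> 1
Total inversions = 1 + 2 + 1 = 4
Final answer: 4


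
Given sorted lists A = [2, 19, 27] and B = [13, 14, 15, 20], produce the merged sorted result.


List A: [2, 19, 27]
List B: [13, 14, 15, 20]
Repeatedly compare the front elements and take the smaller:
  2 vs 13 -> take 2
  19 vs 13 -> take 13
  19 vs 14 -> take 14
  19 vs 15 -> take 15
  19 vs 20 -> take 19
  27 vs 20 -> take 20
  B is exhausted; append the rest of A: [27]
Final answer: [2, 13, 14, 15, 19, 20, 27]


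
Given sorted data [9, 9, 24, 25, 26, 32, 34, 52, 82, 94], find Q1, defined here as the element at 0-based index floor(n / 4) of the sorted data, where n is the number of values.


The list has n = 10 elements.
Q1 index = floor(10 / 4) = floor(2.5) = 2
Counting from index 0 in the sorted data, the element at index 2 is 24.
Final answer: 24


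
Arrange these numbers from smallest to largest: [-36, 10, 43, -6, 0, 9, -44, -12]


Original list: [-36, 10, 43, -6, 0, 9, -44, -12]
Repeatedly take the smallest remaining element:
  Remaining [-36, 10, 43, -6, 0, 9, -44, -12] -> smallest is -44
  Remaining [-36, 10, 43, -6, 0, 9, -12] -> smallest is -36
  Remaining [10, 43, -6, 0, 9, -12] -> smallest is -12
  Remaining [10, 43, -6, 0, 9] -> smallest is -6
  Remaining [10, 43, 0, 9] -> smallest is 0
  Remaining [10, 43, 9] -> smallest is 9
  Remaining [10, 43] -> smallest is 10
  Remaining [43] -> smallest is 43
Collecting the picks in order gives the sorted list.
Final answer: [-44, -36, -12, -6, 0, 9, 10, 43]


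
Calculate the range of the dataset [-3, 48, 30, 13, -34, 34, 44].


Maximum value: 48
Minimum value: -34
Range = 48 - (-34) = 82
Final answer: 82


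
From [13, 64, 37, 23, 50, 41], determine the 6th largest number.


Sort descending: [64, 50, 41, 37, 23, 13]
The 6th element (1-indexed) is at index 5.
Value = 13
Final answer: 13


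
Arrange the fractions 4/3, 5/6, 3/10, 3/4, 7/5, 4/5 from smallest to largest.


Convert to decimal for comparison:
  4/3 = 1.3333
  5/6 = 0.8333
  3/10 = 0.3
  3/4 = 0.75
  7/5 = 1.4
  4/5 = 0.8
Decimals in increasing order: 0.3 < 0.75 < 0.8 < 0.8333 < 1.3333 < 1.4
Writing each back as its fraction gives the sorted order.
Final answer: 3/10, 3/4, 4/5, 5/6, 4/3, 7/5


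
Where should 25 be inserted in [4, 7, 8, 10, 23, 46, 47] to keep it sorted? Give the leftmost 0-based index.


List is sorted: [4, 7, 8, 10, 23, 46, 47]
We need the leftmost position where 25 can be inserted, i.e. the first index whose element is >= 25 (or the end of the list if none is).
Binary search with low=0, high=7 (0-based indices):
  low=0, high=7, mid=3: a[3]=10 < 25, so low = 4
  low=4, high=7, mid=5: a[5]=46 >= 25, so high = 5
  low=4, high=5, mid=4: a[4]=23 < 25, so low = 5
Now low = high = 5, so the insertion index is 5.
Final answer: 5


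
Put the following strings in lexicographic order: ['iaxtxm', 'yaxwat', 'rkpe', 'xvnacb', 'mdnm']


Compare strings character by character (the first differing letter decides):
  'iaxtxm' < 'mdnm' since 'i' < 'm' at position 1
  'mdnm' < 'rkpe' since 'm' < 'r' at position 1
  'rkpe' < 'xvnacb' since 'r' < 'x' at position 1
  'xvnacb' < 'yaxwat' since 'x' < 'y' at position 1
Chaining these comparisons gives the alphabetical order.
Final answer: ['iaxtxm', 'mdnm', 'rkpe', 'xvnacb', 'yaxwat']


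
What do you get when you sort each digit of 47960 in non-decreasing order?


The number 47960 has digits: 4, 7, 9, 6, 0
Sorted: 0, 4, 6, 7, 9
Joining the sorted digits gives the result.
Final answer: 04679


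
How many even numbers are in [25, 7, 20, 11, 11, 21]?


Check each element:
  25 is odd
  7 is odd
  20 is even
  11 is odd
  11 is odd
  21 is odd
Evens: [20]
Count of evens = 1
Final answer: 1


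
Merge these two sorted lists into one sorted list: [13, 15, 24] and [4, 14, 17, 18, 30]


List A: [13, 15, 24]
List B: [4, 14, 17, 18, 30]
Repeatedly compare the front elements and take the smaller:
  13 vs 4 -> take 4
  13 vs 14 -> take 13
  15 vs 14 -> take 14
  15 vs 17 -> take 15
  24 vs 17 -> take 17
  24 vs 18 -> take 18
  24 vs 30 -> take 24
  A is exhausted; append the rest of B: [30]
Final answer: [4, 13, 14, 15, 17, 18, 24, 30]


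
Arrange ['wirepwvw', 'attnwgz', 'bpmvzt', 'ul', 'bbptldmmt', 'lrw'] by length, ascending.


Compute lengths:
  'wirepwvw' has length 8
  'attnwgz' has length 7
  'bpmvzt' has length 6
  'ul' has length 2
  'bbptldmmt' has length 9
  'lrw' has length 3
Lengths in increasing order: 2 < 3 < 6 < 7 < 8 < 9
Listing the words in that order gives the answer.
Final answer: ['ul', 'lrw', 'bpmvzt', 'attnwgz', 'wirepwvw', 'bbptldmmt']


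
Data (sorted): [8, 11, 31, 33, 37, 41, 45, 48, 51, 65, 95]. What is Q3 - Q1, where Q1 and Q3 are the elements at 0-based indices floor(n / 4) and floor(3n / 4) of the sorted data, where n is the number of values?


The data has n = 11 elements.
Q1 index = floor(11 / 4) = floor(2.75) = 2; Q3 index = floor(3 * 11 / 4) = floor(8.25) = 8
Q1 = element at index 2 = 31
Q3 = element at index 8 = 51
IQR = 51 - 31 = 20
Final answer: 20


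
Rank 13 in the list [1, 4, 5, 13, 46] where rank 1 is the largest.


Sort descending: [46, 13, 5, 4, 1]
Find 13 in the sorted list.
13 is at position 2.
Final answer: 2


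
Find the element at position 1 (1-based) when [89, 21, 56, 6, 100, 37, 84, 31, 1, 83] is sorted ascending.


Sort ascending: [1, 6, 21, 31, 37, 56, 83, 84, 89, 100]
The 1st element (1-indexed) is at index 0.
Value = 1
Final answer: 1


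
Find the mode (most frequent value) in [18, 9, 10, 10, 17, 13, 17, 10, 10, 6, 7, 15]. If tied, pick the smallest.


Count the frequency of each value:
  6 appears 1 time(s)
  7 appears 1 time(s)
  9 appears 1 time(s)
  10 appears 4 time(s)
  13 appears 1 time(s)
  15 appears 1 time(s)
  17 appears 2 time(s)
  18 appears 1 time(s)
Maximum frequency is 4.
Only 10 reaches that frequency, so it is the mode.
Final answer: 10


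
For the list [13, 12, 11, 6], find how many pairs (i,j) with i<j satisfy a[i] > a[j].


For each element, count the later elements that are smaller than it:
  13 (index 0): smaller elements after it = [12, 11, 6] -> 3
  12 (index 1): smaller elements after it = [11, 6] -> 2
  11 (index 2): smaller elements after it = [6] -> 1
Total inversions = 3 + 2 + 1 = 6
Final answer: 6


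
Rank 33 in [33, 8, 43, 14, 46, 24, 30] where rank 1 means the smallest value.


Sort ascending: [8, 14, 24, 30, 33, 43, 46]
Find 33 in the sorted list.
33 is at position 5 (1-indexed).
Final answer: 5


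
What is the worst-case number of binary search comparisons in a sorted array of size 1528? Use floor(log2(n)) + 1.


Binary search halves the search space each step.
Maximum comparisons = floor(log2(1528)) + 1
log2(1528) = 10.5774
floor(log2(1528)) = 10, so 10 + 1 = 11
Final answer: 11


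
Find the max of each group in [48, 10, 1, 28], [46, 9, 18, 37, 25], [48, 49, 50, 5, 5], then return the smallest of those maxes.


Find max of each group:
  Group 1: [48, 10, 1, 28] -> max = 48
  Group 2: [46, 9, 18, 37, 25] -> max = 46
  Group 3: [48, 49, 50, 5, 5] -> max = 50
Maxes: [48, 46, 50]
Minimum of maxes = 46
Final answer: 46


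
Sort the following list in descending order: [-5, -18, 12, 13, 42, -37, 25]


Original list: [-5, -18, 12, 13, 42, -37, 25]
Repeatedly take the largest remaining element:
  Remaining [-5, -18, 12, 13, 42, -37, 25] -> largest is 42
  Remaining [-5, -18, 12, 13, -37, 25] -> largest is 25
  Remaining [-5, -18, 12, 13, -37] -> largest is 13
  Remaining [-5, -18, 12, -37] -> largest is 12
  Remaining [-5, -18, -37] -> largest is -5
  Remaining [-18, -37] -> largest is -18
  Remaining [-37] -> largest is -37
Collecting the picks in order gives the descending list.
Final answer: [42, 25, 13, 12, -5, -18, -37]


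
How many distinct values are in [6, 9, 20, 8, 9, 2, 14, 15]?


List all unique values:
Distinct values: [2, 6, 8, 9, 14, 15, 20]
Count = 7
Final answer: 7


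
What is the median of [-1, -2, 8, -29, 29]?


First, sort the list: [-29, -2, -1, 8, 29]
The list has 5 elements (odd count).
The middle index is 2 (0-based), and the element there is -1.
Final answer: -1


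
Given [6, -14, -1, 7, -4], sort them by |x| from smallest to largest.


Compute absolute values:
  |6| = 6
  |-14| = 14
  |-1| = 1
  |7| = 7
  |-4| = 4
Absolute values in increasing order: 1 < 4 < 6 < 7 < 14
Listing the original numbers in that order gives the answer.
Final answer: [-1, -4, 6, 7, -14]


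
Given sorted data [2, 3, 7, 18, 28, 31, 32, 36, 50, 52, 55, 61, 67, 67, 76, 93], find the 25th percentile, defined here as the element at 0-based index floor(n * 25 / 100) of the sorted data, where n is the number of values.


The dataset has n = 16 elements.
Index = floor(16 * 25 / 100) = floor(400 / 100) = floor(4) = 4
Counting from index 0 in the sorted data, the element at index 4 is 28.
Final answer: 28


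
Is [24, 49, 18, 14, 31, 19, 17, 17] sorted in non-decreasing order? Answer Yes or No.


Check consecutive pairs:
  24 <= 49? True
  49 <= 18? False
  18 <= 14? False
  14 <= 31? True
  31 <= 19? False
  19 <= 17? False
  17 <= 17? True
4 consecutive pair(s) are out of order, so the list is not sorted.
Final answer: No


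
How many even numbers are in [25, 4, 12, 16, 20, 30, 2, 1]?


Check each element:
  25 is odd
  4 is even
  12 is even
  16 is even
  20 is even
  30 is even
  2 is even
  1 is odd
Evens: [4, 12, 16, 20, 30, 2]
Count of evens = 6
Final answer: 6


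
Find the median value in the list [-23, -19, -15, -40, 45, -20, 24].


First, sort the list: [-40, -23, -20, -19, -15, 24, 45]
The list has 7 elements (odd count).
The middle index is 3 (0-based), and the element there is -19.
Final answer: -19


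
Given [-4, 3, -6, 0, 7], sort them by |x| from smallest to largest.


Compute absolute values:
  |-4| = 4
  |3| = 3
  |-6| = 6
  |0| = 0
  |7| = 7
Absolute values in increasing order: 0 < 3 < 4 < 6 < 7
Listing the original numbers in that order gives the answer.
Final answer: [0, 3, -4, -6, 7]


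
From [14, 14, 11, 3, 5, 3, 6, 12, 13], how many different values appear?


List all unique values:
Distinct values: [3, 5, 6, 11, 12, 13, 14]
Count = 7
Final answer: 7


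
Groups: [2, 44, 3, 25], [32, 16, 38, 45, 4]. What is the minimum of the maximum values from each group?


Find max of each group:
  Group 1: [2, 44, 3, 25] -> max = 44
  Group 2: [32, 16, 38, 45, 4] -> max = 45
Maxes: [44, 45]
Minimum of maxes = 44
Final answer: 44


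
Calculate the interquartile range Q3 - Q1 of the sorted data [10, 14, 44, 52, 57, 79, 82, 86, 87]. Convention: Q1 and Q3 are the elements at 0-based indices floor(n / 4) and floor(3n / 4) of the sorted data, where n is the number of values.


The data has n = 9 elements.
Q1 index = floor(9 / 4) = floor(2.25) = 2; Q3 index = floor(3 * 9 / 4) = floor(6.75) = 6
Q1 = element at index 2 = 44
Q3 = element at index 6 = 82
IQR = 82 - 44 = 38
Final answer: 38


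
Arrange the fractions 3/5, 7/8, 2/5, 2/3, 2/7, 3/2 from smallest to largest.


Convert to decimal for comparison:
  3/5 = 0.6
  7/8 = 0.875
  2/5 = 0.4
  2/3 = 0.6667
  2/7 = 0.2857
  3/2 = 1.5
Decimals in increasing order: 0.2857 < 0.4 < 0.6 < 0.6667 < 0.875 < 1.5
Writing each back as its fraction gives the sorted order.
Final answer: 2/7, 2/5, 3/5, 2/3, 7/8, 3/2


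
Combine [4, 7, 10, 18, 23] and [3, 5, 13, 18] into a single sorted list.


List A: [4, 7, 10, 18, 23]
List B: [3, 5, 13, 18]
Repeatedly compare the front elements and take the smaller:
  4 vs 3 -> take 3
  4 vs 5 -> take 4
  7 vs 5 -> take 5
  7 vs 13 -> take 7
  10 vs 13 -> take 10
  18 vs 13 -> take 13
  18 vs 18 -> take 18
  23 vs 18 -> take 18
  B is exhausted; append the rest of A: [23]
Final answer: [3, 4, 5, 7, 10, 13, 18, 18, 23]


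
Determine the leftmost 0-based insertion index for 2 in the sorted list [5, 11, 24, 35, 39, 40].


List is sorted: [5, 11, 24, 35, 39, 40]
We need the leftmost position where 2 can be inserted, i.e. the first index whose element is >= 2 (or the end of the list if none is).
Binary search with low=0, high=6 (0-based indices):
  low=0, high=6, mid=3: a[3]=35 >= 2, so high = 3
  low=0, high=3, mid=1: a[1]=11 >= 2, so high = 1
  low=0, high=1, mid=0: a[0]=5 >= 2, so high = 0
Now low = high = 0, so the insertion index is 0.
Final answer: 0


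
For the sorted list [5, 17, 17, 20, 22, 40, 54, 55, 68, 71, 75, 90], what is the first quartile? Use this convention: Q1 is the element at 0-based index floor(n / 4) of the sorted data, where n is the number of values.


The list has n = 12 elements.
Q1 index = floor(12 / 4) = floor(3) = 3
Counting from index 0 in the sorted data, the element at index 3 is 20.
Final answer: 20


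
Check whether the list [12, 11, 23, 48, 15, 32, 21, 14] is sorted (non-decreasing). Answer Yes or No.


Check consecutive pairs:
  12 <= 11? False
  11 <= 23? True
  23 <= 48? True
  48 <= 15? False
  15 <= 32? True
  32 <= 21? False
  21 <= 14? False
4 consecutive pair(s) are out of order, so the list is not sorted.
Final answer: No


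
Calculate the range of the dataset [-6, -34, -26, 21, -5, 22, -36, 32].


Maximum value: 32
Minimum value: -36
Range = 32 - (-36) = 68
Final answer: 68


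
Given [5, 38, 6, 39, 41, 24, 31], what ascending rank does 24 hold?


Sort ascending: [5, 6, 24, 31, 38, 39, 41]
Find 24 in the sorted list.
24 is at position 3 (1-indexed).
Final answer: 3


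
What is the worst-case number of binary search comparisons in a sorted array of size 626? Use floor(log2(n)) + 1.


Binary search halves the search space each step.
Maximum comparisons = floor(log2(626)) + 1
log2(626) = 9.29
floor(log2(626)) = 9, so 9 + 1 = 10
Final answer: 10


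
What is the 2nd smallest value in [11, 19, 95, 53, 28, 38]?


Sort ascending: [11, 19, 28, 38, 53, 95]
The 2nd element (1-indexed) is at index 1.
Value = 19
Final answer: 19


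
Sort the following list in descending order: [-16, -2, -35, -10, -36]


Original list: [-16, -2, -35, -10, -36]
Repeatedly take the largest remaining element:
  Remaining [-16, -2, -35, -10, -36] -> largest is -2
  Remaining [-16, -35, -10, -36] -> largest is -10
  Remaining [-16, -35, -36] -> largest is -16
  Remaining [-35, -36] -> largest is -35
  Remaining [-36] -> largest is -36
Collecting the picks in order gives the descending list.
Final answer: [-2, -10, -16, -35, -36]


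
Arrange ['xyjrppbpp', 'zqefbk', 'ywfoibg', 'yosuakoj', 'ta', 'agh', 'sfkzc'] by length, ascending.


Compute lengths:
  'xyjrppbpp' has length 9
  'zqefbk' has length 6
  'ywfoibg' has length 7
  'yosuakoj' has length 8
  'ta' has length 2
  'agh' has length 3
  'sfkzc' has length 5
Lengths in increasing order: 2 < 3 < 5 < 6 < 7 < 8 < 9
Listing the words in that order gives the answer.
Final answer: ['ta', 'agh', 'sfkzc', 'zqefbk', 'ywfoibg', 'yosuakoj', 'xyjrppbpp']


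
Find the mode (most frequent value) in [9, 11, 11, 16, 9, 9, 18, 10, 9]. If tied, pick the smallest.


Count the frequency of each value:
  9 appears 4 time(s)
  10 appears 1 time(s)
  11 appears 2 time(s)
  16 appears 1 time(s)
  18 appears 1 time(s)
Maximum frequency is 4.
Only 9 reaches that frequency, so it is the mode.
Final answer: 9


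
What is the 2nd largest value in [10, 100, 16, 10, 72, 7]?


Sort descending: [100, 72, 16, 10, 10, 7]
The 2nd element (1-indexed) is at index 1.
Value = 72
Final answer: 72


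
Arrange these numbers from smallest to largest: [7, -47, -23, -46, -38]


Original list: [7, -47, -23, -46, -38]
Repeatedly take the smallest remaining element:
  Remaining [7, -47, -23, -46, -38] -> smallest is -47
  Remaining [7, -23, -46, -38] -> smallest is -46
  Remaining [7, -23, -38] -> smallest is -38
  Remaining [7, -23] -> smallest is -23
  Remaining [7] -> smallest is 7
Collecting the picks in order gives the sorted list.
Final answer: [-47, -46, -38, -23, 7]


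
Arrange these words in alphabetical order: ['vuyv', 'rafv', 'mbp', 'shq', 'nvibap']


Compare strings character by character (the first differing letter decides):
  'mbp' < 'nvibap' since 'm' < 'n' at position 1
  'nvibap' < 'rafv' since 'n' < 'r' at position 1
  'rafv' < 'shq' since 'r' < 's' at position 1
  'shq' < 'vuyv' since 's' < 'v' at position 1
Chaining these comparisons gives the alphabetical order.
Final answer: ['mbp', 'nvibap', 'rafv', 'shq', 'vuyv']


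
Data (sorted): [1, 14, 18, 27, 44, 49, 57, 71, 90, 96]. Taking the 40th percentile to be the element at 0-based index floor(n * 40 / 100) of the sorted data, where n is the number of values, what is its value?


The dataset has n = 10 elements.
Index = floor(10 * 40 / 100) = floor(400 / 100) = floor(4) = 4
Counting from index 0 in the sorted data, the element at index 4 is 44.
Final answer: 44


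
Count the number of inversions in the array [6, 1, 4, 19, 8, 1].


For each element, count the later elements that are smaller than it:
  6 (index 0): smaller elements after it = [1, 4, 1] -> 3
  1 (index 1): smaller elements after it = [] -> 0
  4 (index 2): smaller elements after it = [1] -> 1
  19 (index 3): smaller elements after it = [8, 1] -> 2
  8 (index 4): smaller elements after it = [1] -> 1
Total inversions = 3 + 0 + 1 + 2 + 1 = 7
Final answer: 7


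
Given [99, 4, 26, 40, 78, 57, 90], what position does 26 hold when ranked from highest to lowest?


Sort descending: [99, 90, 78, 57, 40, 26, 4]
Find 26 in the sorted list.
26 is at position 6.
Final answer: 6


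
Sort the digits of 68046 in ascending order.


The number 68046 has digits: 6, 8, 0, 4, 6
Sorted: 0, 4, 6, 6, 8
Joining the sorted digits gives the result.
Final answer: 04668


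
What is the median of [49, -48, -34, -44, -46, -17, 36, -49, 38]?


First, sort the list: [-49, -48, -46, -44, -34, -17, 36, 38, 49]
The list has 9 elements (odd count).
The middle index is 4 (0-based), and the element there is -34.
Final answer: -34


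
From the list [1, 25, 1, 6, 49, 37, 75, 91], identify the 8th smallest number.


Sort ascending: [1, 1, 6, 25, 37, 49, 75, 91]
The 8th element (1-indexed) is at index 7.
Value = 91
Final answer: 91


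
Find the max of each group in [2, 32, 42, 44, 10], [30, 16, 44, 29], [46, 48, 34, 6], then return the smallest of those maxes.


Find max of each group:
  Group 1: [2, 32, 42, 44, 10] -> max = 44
  Group 2: [30, 16, 44, 29] -> max = 44
  Group 3: [46, 48, 34, 6] -> max = 48
Maxes: [44, 44, 48]
Minimum of maxes = 44
Final answer: 44


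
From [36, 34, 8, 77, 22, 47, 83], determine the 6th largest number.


Sort descending: [83, 77, 47, 36, 34, 22, 8]
The 6th element (1-indexed) is at index 5.
Value = 22
Final answer: 22


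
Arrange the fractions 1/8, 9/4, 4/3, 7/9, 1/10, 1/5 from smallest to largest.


Convert to decimal for comparison:
  1/8 = 0.125
  9/4 = 2.25
  4/3 = 1.3333
  7/9 = 0.7778
  1/10 = 0.1
  1/5 = 0.2
Decimals in increasing order: 0.1 < 0.125 < 0.2 < 0.7778 < 1.3333 < 2.25
Writing each back as its fraction gives the sorted order.
Final answer: 1/10, 1/8, 1/5, 7/9, 4/3, 9/4


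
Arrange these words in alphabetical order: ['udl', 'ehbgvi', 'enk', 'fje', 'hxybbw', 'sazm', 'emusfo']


Compare strings character by character (the first differing letter decides):
  'ehbgvi' < 'emusfo' since 'h' < 'm' at position 2
  'emusfo' < 'enk' since 'm' < 'n' at position 2
  'enk' < 'fje' since 'e' < 'f' at position 1
  'fje' < 'hxybbw' since 'f' < 'h' at position 1
  'hxybbw' < 'sazm' since 'h' < 's' at position 1
  'sazm' < 'udl' since 's' < 'u' at position 1
Chaining these comparisons gives the alphabetical order.
Final answer: ['ehbgvi', 'emusfo', 'enk', 'fje', 'hxybbw', 'sazm', 'udl']


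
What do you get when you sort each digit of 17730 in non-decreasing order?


The number 17730 has digits: 1, 7, 7, 3, 0
Sorted: 0, 1, 3, 7, 7
Joining the sorted digits gives the result.
Final answer: 01377


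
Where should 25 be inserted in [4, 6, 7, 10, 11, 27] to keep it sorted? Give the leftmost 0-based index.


List is sorted: [4, 6, 7, 10, 11, 27]
We need the leftmost position where 25 can be inserted, i.e. the first index whose element is >= 25 (or the end of the list if none is).
Binary search with low=0, high=6 (0-based indices):
  low=0, high=6, mid=3: a[3]=10 < 25, so low = 4
  low=4, high=6, mid=5: a[5]=27 >= 25, so high = 5
  low=4, high=5, mid=4: a[4]=11 < 25, so low = 5
Now low = high = 5, so the insertion index is 5.
Final answer: 5


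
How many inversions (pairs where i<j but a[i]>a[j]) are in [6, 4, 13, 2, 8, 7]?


For each element, count the later elements that are smaller than it:
  6 (index 0): smaller elements after it = [4, 2] -> 2
  4 (index 1): smaller elements after it = [2] -> 1
  13 (index 2): smaller elements after it = [2, 8, 7] -> 3
  2 (index 3): smaller elements after it = [] -> 0
  8 (index 4): smaller elements after it = [7] -> 1
Total inversions = 2 + 1 + 3 + 0 + 1 = 7
Final answer: 7


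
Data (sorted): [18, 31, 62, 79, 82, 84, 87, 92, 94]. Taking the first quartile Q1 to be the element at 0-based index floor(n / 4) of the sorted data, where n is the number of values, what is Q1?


The list has n = 9 elements.
Q1 index = floor(9 / 4) = floor(2.25) = 2
Counting from index 0 in the sorted data, the element at index 2 is 62.
Final answer: 62


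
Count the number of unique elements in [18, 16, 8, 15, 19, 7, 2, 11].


List all unique values:
Distinct values: [2, 7, 8, 11, 15, 16, 18, 19]
Count = 8
Final answer: 8


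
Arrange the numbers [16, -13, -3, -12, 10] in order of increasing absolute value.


Compute absolute values:
  |16| = 16
  |-13| = 13
  |-3| = 3
  |-12| = 12
  |10| = 10
Absolute values in increasing order: 3 < 10 < 12 < 13 < 16
Listing the original numbers in that order gives the answer.
Final answer: [-3, 10, -12, -13, 16]


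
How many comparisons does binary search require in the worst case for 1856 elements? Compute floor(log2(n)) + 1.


Binary search halves the search space each step.
Maximum comparisons = floor(log2(1856)) + 1
log2(1856) = 10.858
floor(log2(1856)) = 10, so 10 + 1 = 11
Final answer: 11


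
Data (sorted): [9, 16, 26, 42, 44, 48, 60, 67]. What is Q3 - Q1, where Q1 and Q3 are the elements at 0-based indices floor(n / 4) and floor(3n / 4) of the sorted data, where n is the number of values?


The data has n = 8 elements.
Q1 index = floor(8 / 4) = floor(2) = 2; Q3 index = floor(3 * 8 / 4) = floor(6) = 6
Q1 = element at index 2 = 26
Q3 = element at index 6 = 60
IQR = 60 - 26 = 34
Final answer: 34


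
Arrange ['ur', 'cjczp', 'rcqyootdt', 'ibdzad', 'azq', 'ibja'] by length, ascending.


Compute lengths:
  'ur' has length 2
  'cjczp' has length 5
  'rcqyootdt' has length 9
  'ibdzad' has length 6
  'azq' has length 3
  'ibja' has length 4
Lengths in increasing order: 2 < 3 < 4 < 5 < 6 < 9
Listing the words in that order gives the answer.
Final answer: ['ur', 'azq', 'ibja', 'cjczp', 'ibdzad', 'rcqyootdt']


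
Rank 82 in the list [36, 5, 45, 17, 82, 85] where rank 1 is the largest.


Sort descending: [85, 82, 45, 36, 17, 5]
Find 82 in the sorted list.
82 is at position 2.
Final answer: 2


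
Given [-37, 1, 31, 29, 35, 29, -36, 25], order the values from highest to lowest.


Original list: [-37, 1, 31, 29, 35, 29, -36, 25]
Repeatedly take the largest remaining element:
  Remaining [-37, 1, 31, 29, 35, 29, -36, 25] -> largest is 35
  Remaining [-37, 1, 31, 29, 29, -36, 25] -> largest is 31
  Remaining [-37, 1, 29, 29, -36, 25] -> largest is 29
  Remaining [-37, 1, 29, -36, 25] -> largest is 29
  Remaining [-37, 1, -36, 25] -> largest is 25
  Remaining [-37, 1, -36] -> largest is 1
  Remaining [-37, -36] -> largest is -36
  Remaining [-37] -> largest is -37
Collecting the picks in order gives the descending list.
Final answer: [35, 31, 29, 29, 25, 1, -36, -37]


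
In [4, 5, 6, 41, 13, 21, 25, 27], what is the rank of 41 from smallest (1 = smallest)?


Sort ascending: [4, 5, 6, 13, 21, 25, 27, 41]
Find 41 in the sorted list.
41 is at position 8 (1-indexed).
Final answer: 8


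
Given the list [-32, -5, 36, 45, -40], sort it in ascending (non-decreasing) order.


Original list: [-32, -5, 36, 45, -40]
Repeatedly take the smallest remaining element:
  Remaining [-32, -5, 36, 45, -40] -> smallest is -40
  Remaining [-32, -5, 36, 45] -> smallest is -32
  Remaining [-5, 36, 45] -> smallest is -5
  Remaining [36, 45] -> smallest is 36
  Remaining [45] -> smallest is 45
Collecting the picks in order gives the sorted list.
Final answer: [-40, -32, -5, 36, 45]


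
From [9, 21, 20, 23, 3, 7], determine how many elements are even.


Check each element:
  9 is odd
  21 is odd
  20 is even
  23 is odd
  3 is odd
  7 is odd
Evens: [20]
Count of evens = 1
Final answer: 1


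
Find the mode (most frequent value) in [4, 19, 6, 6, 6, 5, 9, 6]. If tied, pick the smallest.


Count the frequency of each value:
  4 appears 1 time(s)
  5 appears 1 time(s)
  6 appears 4 time(s)
  9 appears 1 time(s)
  19 appears 1 time(s)
Maximum frequency is 4.
Only 6 reaches that frequency, so it is the mode.
Final answer: 6


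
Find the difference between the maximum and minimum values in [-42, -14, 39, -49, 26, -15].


Maximum value: 39
Minimum value: -49
Range = 39 - (-49) = 88
Final answer: 88


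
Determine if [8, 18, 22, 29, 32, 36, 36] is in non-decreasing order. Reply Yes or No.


Check consecutive pairs:
  8 <= 18? True
  18 <= 22? True
  22 <= 29? True
  29 <= 32? True
  32 <= 36? True
  36 <= 36? True
Every consecutive pair is in order, so the list is non-decreasing.
Final answer: Yes


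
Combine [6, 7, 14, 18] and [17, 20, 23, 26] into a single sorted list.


List A: [6, 7, 14, 18]
List B: [17, 20, 23, 26]
Repeatedly compare the front elements and take the smaller:
  6 vs 17 -> take 6
  7 vs 17 -> take 7
  14 vs 17 -> take 14
  18 vs 17 -> take 17
  18 vs 20 -> take 18
  A is exhausted; append the rest of B: [20, 23, 26]
Final answer: [6, 7, 14, 17, 18, 20, 23, 26]


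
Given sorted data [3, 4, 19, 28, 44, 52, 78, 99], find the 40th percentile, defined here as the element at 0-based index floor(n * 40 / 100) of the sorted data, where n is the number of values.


The dataset has n = 8 elements.
Index = floor(8 * 40 / 100) = floor(320 / 100) = floor(3.2) = 3
Counting from index 0 in the sorted data, the element at index 3 is 28.
Final answer: 28


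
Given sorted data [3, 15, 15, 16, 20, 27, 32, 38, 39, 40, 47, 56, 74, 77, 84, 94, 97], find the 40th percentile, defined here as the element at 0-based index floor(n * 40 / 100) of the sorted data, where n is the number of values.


The dataset has n = 17 elements.
Index = floor(17 * 40 / 100) = floor(680 / 100) = floor(6.8) = 6
Counting from index 0 in the sorted data, the element at index 6 is 32.
Final answer: 32


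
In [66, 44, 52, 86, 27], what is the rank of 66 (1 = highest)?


Sort descending: [86, 66, 52, 44, 27]
Find 66 in the sorted list.
66 is at position 2.
Final answer: 2


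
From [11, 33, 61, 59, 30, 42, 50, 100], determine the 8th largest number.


Sort descending: [100, 61, 59, 50, 42, 33, 30, 11]
The 8th element (1-indexed) is at index 7.
Value = 11
Final answer: 11


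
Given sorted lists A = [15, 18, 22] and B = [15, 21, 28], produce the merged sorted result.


List A: [15, 18, 22]
List B: [15, 21, 28]
Repeatedly compare the front elements and take the smaller:
  15 vs 15 -> take 15
  18 vs 15 -> take 15
  18 vs 21 -> take 18
  22 vs 21 -> take 21
  22 vs 28 -> take 22
  A is exhausted; append the rest of B: [28]
Final answer: [15, 15, 18, 21, 22, 28]


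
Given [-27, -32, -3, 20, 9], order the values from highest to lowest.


Original list: [-27, -32, -3, 20, 9]
Repeatedly take the largest remaining element:
  Remaining [-27, -32, -3, 20, 9] -> largest is 20
  Remaining [-27, -32, -3, 9] -> largest is 9
  Remaining [-27, -32, -3] -> largest is -3
  Remaining [-27, -32] -> largest is -27
  Remaining [-32] -> largest is -32
Collecting the picks in order gives the descending list.
Final answer: [20, 9, -3, -27, -32]


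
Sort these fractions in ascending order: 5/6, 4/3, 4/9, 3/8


Convert to decimal for comparison:
  5/6 = 0.8333
  4/3 = 1.3333
  4/9 = 0.4444
  3/8 = 0.375
Decimals in increasing order: 0.375 < 0.4444 < 0.8333 < 1.3333
Writing each back as its fraction gives the sorted order.
Final answer: 3/8, 4/9, 5/6, 4/3


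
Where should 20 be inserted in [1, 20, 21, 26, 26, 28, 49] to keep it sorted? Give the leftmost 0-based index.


List is sorted: [1, 20, 21, 26, 26, 28, 49]
We need the leftmost position where 20 can be inserted, i.e. the first index whose element is >= 20 (or the end of the list if none is).
Binary search with low=0, high=7 (0-based indices):
  low=0, high=7, mid=3: a[3]=26 >= 20, so high = 3
  low=0, high=3, mid=1: a[1]=20 >= 20, so high = 1
  low=0, high=1, mid=0: a[0]=1 < 20, so low = 1
Now low = high = 1, so the insertion index is 1.
Final answer: 1


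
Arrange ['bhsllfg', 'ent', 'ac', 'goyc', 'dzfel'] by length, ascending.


Compute lengths:
  'bhsllfg' has length 7
  'ent' has length 3
  'ac' has length 2
  'goyc' has length 4
  'dzfel' has length 5
Lengths in increasing order: 2 < 3 < 4 < 5 < 7
Listing the words in that order gives the answer.
Final answer: ['ac', 'ent', 'goyc', 'dzfel', 'bhsllfg']


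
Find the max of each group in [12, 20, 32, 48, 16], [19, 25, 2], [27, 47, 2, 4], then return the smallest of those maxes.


Find max of each group:
  Group 1: [12, 20, 32, 48, 16] -> max = 48
  Group 2: [19, 25, 2] -> max = 25
  Group 3: [27, 47, 2, 4] -> max = 47
Maxes: [48, 25, 47]
Minimum of maxes = 25
Final answer: 25


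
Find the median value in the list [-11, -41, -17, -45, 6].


First, sort the list: [-45, -41, -17, -11, 6]
The list has 5 elements (odd count).
The middle index is 2 (0-based), and the element there is -17.
Final answer: -17


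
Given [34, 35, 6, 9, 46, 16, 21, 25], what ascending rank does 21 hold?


Sort ascending: [6, 9, 16, 21, 25, 34, 35, 46]
Find 21 in the sorted list.
21 is at position 4 (1-indexed).
Final answer: 4


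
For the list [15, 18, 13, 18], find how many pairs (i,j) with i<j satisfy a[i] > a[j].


For each element, count the later elements that are smaller than it:
  15 (index 0): smaller elements after it = [13] -> 1
  18 (index 1): smaller elements after it = [13] -> 1
  13 (index 2): smaller elements after it = [] -> 0
Total inversions = 1 + 1 + 0 = 2
Final answer: 2


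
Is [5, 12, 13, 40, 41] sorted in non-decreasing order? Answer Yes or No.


Check consecutive pairs:
  5 <= 12? True
  12 <= 13? True
  13 <= 40? True
  40 <= 41? True
Every consecutive pair is in order, so the list is non-decreasing.
Final answer: Yes


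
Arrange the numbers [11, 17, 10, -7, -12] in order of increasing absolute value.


Compute absolute values:
  |11| = 11
  |17| = 17
  |10| = 10
  |-7| = 7
  |-12| = 12
Absolute values in increasing order: 7 < 10 < 11 < 12 < 17
Listing the original numbers in that order gives the answer.
Final answer: [-7, 10, 11, -12, 17]


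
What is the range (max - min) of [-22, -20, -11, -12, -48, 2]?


Maximum value: 2
Minimum value: -48
Range = 2 - (-48) = 50
Final answer: 50


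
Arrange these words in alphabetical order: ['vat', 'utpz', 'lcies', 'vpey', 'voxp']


Compare strings character by character (the first differing letter decides):
  'lcies' < 'utpz' since 'l' < 'u' at position 1
  'utpz' < 'vat' since 'u' < 'v' at position 1
  'vat' < 'voxp' since 'a' < 'o' at position 2
  'voxp' < 'vpey' since 'o' < 'p' at position 2
Chaining these comparisons gives the alphabetical order.
Final answer: ['lcies', 'utpz', 'vat', 'voxp', 'vpey']


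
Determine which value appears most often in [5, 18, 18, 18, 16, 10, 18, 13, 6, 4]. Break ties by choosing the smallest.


Count the frequency of each value:
  4 appears 1 time(s)
  5 appears 1 time(s)
  6 appears 1 time(s)
  10 appears 1 time(s)
  13 appears 1 time(s)
  16 appears 1 time(s)
  18 appears 4 time(s)
Maximum frequency is 4.
Only 18 reaches that frequency, so it is the mode.
Final answer: 18


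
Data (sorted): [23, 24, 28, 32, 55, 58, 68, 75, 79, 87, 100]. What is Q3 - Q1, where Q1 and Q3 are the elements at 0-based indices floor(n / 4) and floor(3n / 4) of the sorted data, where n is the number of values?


The data has n = 11 elements.
Q1 index = floor(11 / 4) = floor(2.75) = 2; Q3 index = floor(3 * 11 / 4) = floor(8.25) = 8
Q1 = element at index 2 = 28
Q3 = element at index 8 = 79
IQR = 79 - 28 = 51
Final answer: 51


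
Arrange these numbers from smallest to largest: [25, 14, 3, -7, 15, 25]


Original list: [25, 14, 3, -7, 15, 25]
Repeatedly take the smallest remaining element:
  Remaining [25, 14, 3, -7, 15, 25] -> smallest is -7
  Remaining [25, 14, 3, 15, 25] -> smallest is 3
  Remaining [25, 14, 15, 25] -> smallest is 14
  Remaining [25, 15, 25] -> smallest is 15
  Remaining [25, 25] -> smallest is 25
  Remaining [25] -> smallest is 25
Collecting the picks in order gives the sorted list.
Final answer: [-7, 3, 14, 15, 25, 25]
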